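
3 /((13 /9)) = 27 /13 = 2.08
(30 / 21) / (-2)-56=-397 / 7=-56.71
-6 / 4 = -3 / 2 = -1.50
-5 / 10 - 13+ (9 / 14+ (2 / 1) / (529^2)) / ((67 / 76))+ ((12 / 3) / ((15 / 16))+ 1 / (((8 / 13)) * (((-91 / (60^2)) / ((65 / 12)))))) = -1497366506 / 4197615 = -356.72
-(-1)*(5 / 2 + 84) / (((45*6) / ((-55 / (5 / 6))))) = -1903 / 90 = -21.14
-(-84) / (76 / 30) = 630 / 19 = 33.16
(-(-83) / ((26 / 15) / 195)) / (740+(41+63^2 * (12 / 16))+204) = 37350 / 15847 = 2.36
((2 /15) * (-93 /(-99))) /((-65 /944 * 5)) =-58528 /160875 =-0.36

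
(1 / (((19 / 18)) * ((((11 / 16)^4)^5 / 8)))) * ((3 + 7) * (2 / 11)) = 3481706360490132023153786880 / 140604748940905041923009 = 24762.37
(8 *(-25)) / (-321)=200 / 321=0.62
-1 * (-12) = 12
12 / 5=2.40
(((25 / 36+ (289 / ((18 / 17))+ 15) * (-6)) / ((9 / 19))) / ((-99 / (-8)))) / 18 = -1181249 / 72171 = -16.37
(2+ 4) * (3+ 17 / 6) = 35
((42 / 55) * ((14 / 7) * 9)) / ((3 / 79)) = 19908 / 55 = 361.96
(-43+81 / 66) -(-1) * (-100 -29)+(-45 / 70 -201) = -372.42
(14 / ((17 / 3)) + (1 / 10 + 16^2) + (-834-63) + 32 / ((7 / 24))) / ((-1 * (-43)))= -12.30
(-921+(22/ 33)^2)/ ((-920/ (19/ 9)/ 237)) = 2487157/ 4968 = 500.64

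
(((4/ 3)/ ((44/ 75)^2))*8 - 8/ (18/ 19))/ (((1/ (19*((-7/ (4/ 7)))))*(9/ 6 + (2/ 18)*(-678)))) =11429887/ 160809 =71.08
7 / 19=0.37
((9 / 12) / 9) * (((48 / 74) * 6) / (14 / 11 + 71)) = 44 / 9805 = 0.00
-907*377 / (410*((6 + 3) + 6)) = -341939 / 6150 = -55.60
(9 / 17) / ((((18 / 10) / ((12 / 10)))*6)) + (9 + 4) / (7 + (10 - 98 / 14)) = 231 / 170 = 1.36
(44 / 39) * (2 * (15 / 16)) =2.12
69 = 69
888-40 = 848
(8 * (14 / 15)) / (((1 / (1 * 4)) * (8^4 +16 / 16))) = 448 / 61455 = 0.01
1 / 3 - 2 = -5 / 3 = -1.67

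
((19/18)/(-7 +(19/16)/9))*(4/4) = -152/989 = -0.15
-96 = -96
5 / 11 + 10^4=110005 / 11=10000.45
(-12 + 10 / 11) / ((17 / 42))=-5124 / 187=-27.40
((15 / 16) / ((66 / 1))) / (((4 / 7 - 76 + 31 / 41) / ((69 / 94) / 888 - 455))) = 18166952195 / 209896242688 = 0.09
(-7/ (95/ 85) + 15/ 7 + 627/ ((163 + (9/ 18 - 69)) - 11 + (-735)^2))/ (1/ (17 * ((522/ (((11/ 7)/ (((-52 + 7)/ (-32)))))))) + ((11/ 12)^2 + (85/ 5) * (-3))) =0.08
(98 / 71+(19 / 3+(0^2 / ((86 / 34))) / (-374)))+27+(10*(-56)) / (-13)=215402 / 2769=77.79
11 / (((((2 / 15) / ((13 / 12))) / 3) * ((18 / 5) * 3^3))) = 2.76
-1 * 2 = -2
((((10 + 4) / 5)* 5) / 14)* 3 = 3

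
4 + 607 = 611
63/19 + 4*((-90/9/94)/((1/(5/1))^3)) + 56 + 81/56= 378597/50008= 7.57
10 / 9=1.11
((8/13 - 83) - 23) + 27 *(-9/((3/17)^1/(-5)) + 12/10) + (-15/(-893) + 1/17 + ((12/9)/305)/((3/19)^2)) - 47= 10994924105554/1625201955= 6765.27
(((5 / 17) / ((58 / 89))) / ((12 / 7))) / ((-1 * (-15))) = 623 / 35496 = 0.02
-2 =-2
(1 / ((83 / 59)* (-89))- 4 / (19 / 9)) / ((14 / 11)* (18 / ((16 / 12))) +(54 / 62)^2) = -2823017263 / 26617665744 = -0.11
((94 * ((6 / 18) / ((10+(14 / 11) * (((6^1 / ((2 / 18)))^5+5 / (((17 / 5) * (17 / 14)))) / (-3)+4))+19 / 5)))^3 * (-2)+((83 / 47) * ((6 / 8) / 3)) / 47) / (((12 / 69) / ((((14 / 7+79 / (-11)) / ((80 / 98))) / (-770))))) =610481836213441214566639762331482040851726413 / 1371055334677433142043915933207005951629655852800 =0.00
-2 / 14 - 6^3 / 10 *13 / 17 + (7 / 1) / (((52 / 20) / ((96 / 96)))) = -108044 / 7735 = -13.97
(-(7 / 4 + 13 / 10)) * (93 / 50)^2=-527589 / 50000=-10.55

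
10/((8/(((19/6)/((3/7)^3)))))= 32585/648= 50.29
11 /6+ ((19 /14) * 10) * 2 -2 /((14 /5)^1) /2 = 601 /21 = 28.62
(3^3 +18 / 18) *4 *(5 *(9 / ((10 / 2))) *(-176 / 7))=-25344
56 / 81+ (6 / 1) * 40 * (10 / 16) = 12206 / 81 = 150.69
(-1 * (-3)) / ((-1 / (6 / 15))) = -6 / 5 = -1.20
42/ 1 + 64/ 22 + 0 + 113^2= 140953/ 11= 12813.91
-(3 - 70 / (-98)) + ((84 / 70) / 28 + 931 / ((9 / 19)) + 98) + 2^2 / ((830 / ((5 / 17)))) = 2059.77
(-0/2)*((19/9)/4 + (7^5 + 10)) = 0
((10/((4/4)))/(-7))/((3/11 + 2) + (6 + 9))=-11/133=-0.08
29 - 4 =25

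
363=363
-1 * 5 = -5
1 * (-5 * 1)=-5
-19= -19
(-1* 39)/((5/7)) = -273/5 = -54.60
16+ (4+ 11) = 31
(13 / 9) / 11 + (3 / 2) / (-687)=5855 / 45342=0.13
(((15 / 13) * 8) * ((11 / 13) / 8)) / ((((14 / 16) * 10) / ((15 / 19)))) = 1980 / 22477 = 0.09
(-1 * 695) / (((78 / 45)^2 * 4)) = -156375 / 2704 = -57.83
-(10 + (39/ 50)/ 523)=-261539/ 26150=-10.00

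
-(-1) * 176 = 176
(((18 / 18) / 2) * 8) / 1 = 4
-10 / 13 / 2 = -5 / 13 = -0.38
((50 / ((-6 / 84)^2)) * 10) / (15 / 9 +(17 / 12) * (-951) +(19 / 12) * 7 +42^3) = 196000 / 145507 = 1.35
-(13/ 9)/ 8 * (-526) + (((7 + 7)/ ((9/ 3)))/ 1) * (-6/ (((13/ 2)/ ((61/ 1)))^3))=-1822863241/ 79092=-23047.38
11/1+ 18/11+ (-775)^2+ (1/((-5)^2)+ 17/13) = 2147284368/3575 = 600638.98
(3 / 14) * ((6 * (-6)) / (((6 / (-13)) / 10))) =1170 / 7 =167.14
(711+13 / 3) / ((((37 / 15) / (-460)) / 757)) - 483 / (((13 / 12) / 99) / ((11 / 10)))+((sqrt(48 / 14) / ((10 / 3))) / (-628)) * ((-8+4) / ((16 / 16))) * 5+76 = -6567097982 / 65+3 * sqrt(42) / 1099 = -101032276.63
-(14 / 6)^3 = -343 / 27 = -12.70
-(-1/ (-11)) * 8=-8/ 11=-0.73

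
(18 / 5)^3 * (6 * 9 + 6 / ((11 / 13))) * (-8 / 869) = -31352832 / 1194875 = -26.24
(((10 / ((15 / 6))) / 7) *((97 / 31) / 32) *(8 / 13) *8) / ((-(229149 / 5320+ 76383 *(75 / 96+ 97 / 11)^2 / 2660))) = -36536811520 / 357182894274453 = -0.00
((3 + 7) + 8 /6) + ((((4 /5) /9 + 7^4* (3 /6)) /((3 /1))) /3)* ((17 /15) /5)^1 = 2525401 /60750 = 41.57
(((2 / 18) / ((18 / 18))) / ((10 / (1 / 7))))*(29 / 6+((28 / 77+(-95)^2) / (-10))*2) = -594079 / 207900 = -2.86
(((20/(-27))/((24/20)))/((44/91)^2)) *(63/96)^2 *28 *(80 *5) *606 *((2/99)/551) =-282.97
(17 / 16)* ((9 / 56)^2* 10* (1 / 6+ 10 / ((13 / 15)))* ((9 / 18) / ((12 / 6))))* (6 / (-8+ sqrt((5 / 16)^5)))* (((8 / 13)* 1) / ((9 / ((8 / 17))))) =-10770186240 / 555702624659 -32868000* sqrt(5) / 555702624659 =-0.02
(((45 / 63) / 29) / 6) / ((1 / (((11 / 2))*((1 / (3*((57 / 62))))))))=1705 / 208278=0.01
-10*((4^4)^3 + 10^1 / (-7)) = -167772145.71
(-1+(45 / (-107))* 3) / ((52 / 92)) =-5566 / 1391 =-4.00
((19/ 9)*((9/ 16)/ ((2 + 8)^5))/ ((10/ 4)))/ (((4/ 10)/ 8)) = 19/ 200000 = 0.00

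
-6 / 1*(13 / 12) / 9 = -13 / 18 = -0.72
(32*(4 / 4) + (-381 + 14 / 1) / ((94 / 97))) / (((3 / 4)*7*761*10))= -32591 / 3755535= -0.01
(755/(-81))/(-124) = 755/10044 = 0.08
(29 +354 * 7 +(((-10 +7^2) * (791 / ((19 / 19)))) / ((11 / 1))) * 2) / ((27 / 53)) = 4731575 / 297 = 15931.23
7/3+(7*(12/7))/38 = 151/57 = 2.65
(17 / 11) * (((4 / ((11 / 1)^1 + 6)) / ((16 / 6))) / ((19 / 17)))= 51 / 418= 0.12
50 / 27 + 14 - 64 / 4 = -4 / 27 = -0.15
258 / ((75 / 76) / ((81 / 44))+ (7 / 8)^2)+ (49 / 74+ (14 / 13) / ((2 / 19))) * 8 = 5865749628 / 20556497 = 285.35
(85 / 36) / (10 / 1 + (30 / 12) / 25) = 0.23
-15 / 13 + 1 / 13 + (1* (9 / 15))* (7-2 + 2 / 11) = 1453 / 715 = 2.03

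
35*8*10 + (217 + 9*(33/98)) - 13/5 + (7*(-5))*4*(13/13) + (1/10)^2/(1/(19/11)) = 155094441/53900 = 2877.45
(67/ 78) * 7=469/ 78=6.01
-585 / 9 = -65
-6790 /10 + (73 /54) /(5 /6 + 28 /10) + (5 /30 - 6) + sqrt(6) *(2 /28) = -1342913 /1962 + sqrt(6) /14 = -684.29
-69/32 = -2.16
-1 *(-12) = 12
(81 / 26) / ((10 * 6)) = 0.05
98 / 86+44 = 1941 / 43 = 45.14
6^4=1296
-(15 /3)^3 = -125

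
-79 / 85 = -0.93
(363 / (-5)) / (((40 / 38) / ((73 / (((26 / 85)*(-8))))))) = 8559177 / 4160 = 2057.49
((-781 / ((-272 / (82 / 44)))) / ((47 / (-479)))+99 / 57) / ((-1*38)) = 25649267 / 18460096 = 1.39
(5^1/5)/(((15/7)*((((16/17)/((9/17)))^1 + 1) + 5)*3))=1/50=0.02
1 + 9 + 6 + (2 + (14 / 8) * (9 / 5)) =423 / 20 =21.15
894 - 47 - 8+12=851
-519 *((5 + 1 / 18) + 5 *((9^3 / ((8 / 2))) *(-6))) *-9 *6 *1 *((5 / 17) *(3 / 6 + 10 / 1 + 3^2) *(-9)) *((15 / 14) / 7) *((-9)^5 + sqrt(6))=-59493440714458725 / 833 + 1007526642525 *sqrt(6) / 833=-71417734439714.62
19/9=2.11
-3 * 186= -558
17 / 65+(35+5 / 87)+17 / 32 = 6487463 / 180960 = 35.85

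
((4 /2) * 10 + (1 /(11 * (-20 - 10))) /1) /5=6599 /1650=4.00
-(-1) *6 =6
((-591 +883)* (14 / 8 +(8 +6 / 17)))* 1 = 50151 / 17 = 2950.06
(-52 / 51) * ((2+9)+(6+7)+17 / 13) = -25.80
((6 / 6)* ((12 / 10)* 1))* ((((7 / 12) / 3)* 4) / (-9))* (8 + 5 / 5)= -14 / 15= -0.93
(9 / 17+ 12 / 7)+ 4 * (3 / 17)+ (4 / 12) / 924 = 19859 / 6732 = 2.95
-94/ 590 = -47/ 295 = -0.16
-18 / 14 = -9 / 7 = -1.29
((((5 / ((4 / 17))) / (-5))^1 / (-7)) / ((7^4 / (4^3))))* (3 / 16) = 51 / 16807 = 0.00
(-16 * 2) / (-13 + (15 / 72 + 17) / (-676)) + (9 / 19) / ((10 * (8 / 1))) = 158207457 / 64242800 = 2.46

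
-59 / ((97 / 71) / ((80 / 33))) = -335120 / 3201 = -104.69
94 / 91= 1.03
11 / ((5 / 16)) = 176 / 5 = 35.20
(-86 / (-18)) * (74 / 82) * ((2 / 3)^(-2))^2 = 14319 / 656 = 21.83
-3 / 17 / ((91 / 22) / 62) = -4092 / 1547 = -2.65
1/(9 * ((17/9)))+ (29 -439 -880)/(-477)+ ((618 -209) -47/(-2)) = 2353033/5406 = 435.26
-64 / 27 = -2.37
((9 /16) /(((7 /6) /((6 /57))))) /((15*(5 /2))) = 9 /6650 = 0.00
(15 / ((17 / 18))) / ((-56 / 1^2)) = -135 / 476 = -0.28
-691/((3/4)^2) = -11056/9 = -1228.44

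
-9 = -9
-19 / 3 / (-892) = 0.01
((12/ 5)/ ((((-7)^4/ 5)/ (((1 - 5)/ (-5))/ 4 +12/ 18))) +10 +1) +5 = 192132/ 12005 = 16.00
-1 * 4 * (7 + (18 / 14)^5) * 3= -2120376 / 16807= -126.16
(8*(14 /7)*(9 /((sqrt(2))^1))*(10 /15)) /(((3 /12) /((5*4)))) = 3840*sqrt(2) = 5430.58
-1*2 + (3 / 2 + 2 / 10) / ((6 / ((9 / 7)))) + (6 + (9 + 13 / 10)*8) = 12147 / 140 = 86.76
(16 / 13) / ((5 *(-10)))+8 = 2592 / 325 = 7.98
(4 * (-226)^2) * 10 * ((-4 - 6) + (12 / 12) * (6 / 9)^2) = -175701440 / 9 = -19522382.22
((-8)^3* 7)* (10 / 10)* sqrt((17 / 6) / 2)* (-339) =202496* sqrt(51) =1446110.69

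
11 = 11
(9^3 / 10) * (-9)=-6561 / 10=-656.10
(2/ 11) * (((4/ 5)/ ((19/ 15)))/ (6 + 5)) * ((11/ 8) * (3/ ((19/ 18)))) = 162/ 3971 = 0.04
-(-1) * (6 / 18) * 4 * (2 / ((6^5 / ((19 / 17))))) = 19 / 49572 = 0.00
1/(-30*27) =-1/810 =-0.00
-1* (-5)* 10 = 50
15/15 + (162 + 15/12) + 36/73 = 48105/292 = 164.74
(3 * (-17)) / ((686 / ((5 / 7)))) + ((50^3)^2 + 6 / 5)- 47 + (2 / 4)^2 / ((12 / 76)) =2250937493622497 / 144060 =15624999955.73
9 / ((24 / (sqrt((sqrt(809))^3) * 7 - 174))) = -261 / 4 + 21 * 809^(3 / 4) / 8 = 332.94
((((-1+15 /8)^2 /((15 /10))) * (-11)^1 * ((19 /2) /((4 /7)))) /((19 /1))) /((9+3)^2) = -3773 /110592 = -0.03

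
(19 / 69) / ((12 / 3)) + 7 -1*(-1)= 2227 / 276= 8.07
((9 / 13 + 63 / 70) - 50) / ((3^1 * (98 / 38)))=-17081 / 2730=-6.26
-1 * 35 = -35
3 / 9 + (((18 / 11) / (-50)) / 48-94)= -93.67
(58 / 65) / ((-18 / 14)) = -406 / 585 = -0.69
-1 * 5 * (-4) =20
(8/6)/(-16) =-1/12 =-0.08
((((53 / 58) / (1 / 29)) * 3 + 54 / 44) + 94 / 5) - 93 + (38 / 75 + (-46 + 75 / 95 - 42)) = -1256768 / 15675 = -80.18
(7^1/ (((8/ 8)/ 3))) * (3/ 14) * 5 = 45/ 2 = 22.50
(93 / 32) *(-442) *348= -1788111 / 4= -447027.75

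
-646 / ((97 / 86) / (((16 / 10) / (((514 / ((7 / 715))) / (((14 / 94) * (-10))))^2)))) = -1067119648 / 1447024139211365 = -0.00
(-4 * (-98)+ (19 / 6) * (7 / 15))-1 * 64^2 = -333227 / 90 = -3702.52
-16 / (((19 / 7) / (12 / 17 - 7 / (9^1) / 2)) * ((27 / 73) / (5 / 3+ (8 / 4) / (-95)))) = -185975384 / 22369365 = -8.31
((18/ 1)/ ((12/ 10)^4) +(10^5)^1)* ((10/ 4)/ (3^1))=36003125/ 432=83340.57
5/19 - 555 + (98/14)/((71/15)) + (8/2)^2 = -724761/1349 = -537.26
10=10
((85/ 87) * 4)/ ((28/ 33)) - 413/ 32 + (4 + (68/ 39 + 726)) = 183280007/ 253344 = 723.44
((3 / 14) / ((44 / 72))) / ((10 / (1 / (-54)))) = -1 / 1540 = -0.00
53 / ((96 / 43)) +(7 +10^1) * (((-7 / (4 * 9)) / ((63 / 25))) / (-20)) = 61703 / 2592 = 23.81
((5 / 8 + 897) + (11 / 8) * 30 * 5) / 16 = 8831 / 128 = 68.99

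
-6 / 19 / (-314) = 3 / 2983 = 0.00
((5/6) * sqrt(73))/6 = 5 * sqrt(73)/36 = 1.19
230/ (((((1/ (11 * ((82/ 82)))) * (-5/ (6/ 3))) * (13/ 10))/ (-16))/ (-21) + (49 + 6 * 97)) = 3400320/ 9328691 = 0.36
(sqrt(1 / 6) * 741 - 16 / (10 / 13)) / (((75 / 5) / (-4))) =416 / 75 - 494 * sqrt(6) / 15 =-75.12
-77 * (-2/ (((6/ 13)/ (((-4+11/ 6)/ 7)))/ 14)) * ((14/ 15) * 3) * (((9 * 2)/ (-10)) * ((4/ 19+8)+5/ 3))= 102568466/ 1425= 71977.87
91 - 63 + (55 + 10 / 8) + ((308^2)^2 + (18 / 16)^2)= 575947429217 / 64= 8999178581.52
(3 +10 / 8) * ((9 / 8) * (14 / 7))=153 / 16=9.56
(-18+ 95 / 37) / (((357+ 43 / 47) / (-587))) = 15753319 / 622414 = 25.31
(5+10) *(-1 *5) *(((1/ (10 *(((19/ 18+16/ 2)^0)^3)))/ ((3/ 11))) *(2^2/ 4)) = -55/ 2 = -27.50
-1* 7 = -7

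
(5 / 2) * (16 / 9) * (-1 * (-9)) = 40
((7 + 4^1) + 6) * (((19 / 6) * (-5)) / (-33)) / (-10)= -323 / 396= -0.82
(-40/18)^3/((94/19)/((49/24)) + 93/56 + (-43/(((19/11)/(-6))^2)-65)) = 1132096000/59810872797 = 0.02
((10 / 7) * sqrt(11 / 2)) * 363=1815 * sqrt(22) / 7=1216.16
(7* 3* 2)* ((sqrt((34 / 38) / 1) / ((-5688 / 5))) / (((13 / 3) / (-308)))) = 2695* sqrt(323) / 19513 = 2.48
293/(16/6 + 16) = 879/56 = 15.70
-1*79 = -79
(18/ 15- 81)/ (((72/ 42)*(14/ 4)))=-133/ 10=-13.30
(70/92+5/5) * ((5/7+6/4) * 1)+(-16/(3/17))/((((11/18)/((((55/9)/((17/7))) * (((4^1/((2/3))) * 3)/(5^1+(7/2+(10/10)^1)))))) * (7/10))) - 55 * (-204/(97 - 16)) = -286798817/330372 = -868.11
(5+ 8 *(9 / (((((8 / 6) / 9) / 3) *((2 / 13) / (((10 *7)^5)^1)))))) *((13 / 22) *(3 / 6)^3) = 18823992790915 / 16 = 1176499549432.19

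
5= 5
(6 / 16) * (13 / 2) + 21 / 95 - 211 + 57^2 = 4621801 / 1520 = 3040.66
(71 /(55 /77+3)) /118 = 497 /3068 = 0.16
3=3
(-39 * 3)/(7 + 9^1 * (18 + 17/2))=-234/491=-0.48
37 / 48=0.77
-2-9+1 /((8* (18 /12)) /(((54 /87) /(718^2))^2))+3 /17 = -41125538320668085 /3799642127453072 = -10.82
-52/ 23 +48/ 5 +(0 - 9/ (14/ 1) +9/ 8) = 50369/ 6440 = 7.82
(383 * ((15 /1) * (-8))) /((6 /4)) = -30640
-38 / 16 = -19 / 8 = -2.38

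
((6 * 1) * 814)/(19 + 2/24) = 255.93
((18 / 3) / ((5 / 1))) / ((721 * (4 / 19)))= 57 / 7210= 0.01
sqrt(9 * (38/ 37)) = 3 * sqrt(1406)/ 37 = 3.04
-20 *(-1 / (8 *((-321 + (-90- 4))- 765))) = -1 / 472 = -0.00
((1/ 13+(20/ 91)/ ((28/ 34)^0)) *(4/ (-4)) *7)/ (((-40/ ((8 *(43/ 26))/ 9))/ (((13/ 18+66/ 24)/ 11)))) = 1075/ 44616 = 0.02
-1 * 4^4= -256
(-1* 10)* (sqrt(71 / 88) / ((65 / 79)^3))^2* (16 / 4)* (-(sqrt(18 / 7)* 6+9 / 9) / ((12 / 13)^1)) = 17259209341991 / 153158362500+51777628025973* sqrt(14) / 178684756250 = 1196.91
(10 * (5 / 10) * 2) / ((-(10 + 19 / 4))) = -40 / 59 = -0.68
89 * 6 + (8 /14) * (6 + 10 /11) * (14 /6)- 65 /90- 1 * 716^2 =-101398475 /198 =-512113.51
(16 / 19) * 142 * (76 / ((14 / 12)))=54528 / 7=7789.71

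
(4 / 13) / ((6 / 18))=12 / 13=0.92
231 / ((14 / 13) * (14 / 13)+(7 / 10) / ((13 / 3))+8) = 130130 / 5251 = 24.78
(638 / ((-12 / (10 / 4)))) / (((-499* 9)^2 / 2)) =-1595 / 121014486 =-0.00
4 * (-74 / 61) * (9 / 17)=-2664 / 1037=-2.57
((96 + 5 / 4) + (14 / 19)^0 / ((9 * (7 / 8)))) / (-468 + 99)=-24539 / 92988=-0.26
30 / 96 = 5 / 16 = 0.31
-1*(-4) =4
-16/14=-8/7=-1.14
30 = 30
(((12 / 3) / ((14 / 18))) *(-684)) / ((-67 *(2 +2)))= 6156 / 469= 13.13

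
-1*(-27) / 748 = 27 / 748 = 0.04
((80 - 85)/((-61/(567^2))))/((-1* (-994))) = 229635/8662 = 26.51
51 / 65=0.78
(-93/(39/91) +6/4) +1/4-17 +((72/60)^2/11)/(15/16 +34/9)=-173446789/746900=-232.22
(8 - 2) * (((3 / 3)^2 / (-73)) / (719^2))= -0.00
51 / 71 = 0.72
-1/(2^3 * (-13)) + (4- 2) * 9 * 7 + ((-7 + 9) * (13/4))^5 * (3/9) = 4984069/1248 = 3993.65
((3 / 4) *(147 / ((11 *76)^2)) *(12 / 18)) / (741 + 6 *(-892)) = -49 / 2148406304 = -0.00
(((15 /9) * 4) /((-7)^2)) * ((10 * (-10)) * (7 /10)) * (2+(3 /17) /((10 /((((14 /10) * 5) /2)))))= -7010 /357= -19.64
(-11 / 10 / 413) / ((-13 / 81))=891 / 53690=0.02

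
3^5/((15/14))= 1134/5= 226.80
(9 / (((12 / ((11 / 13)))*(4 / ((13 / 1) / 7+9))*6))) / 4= 209 / 2912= 0.07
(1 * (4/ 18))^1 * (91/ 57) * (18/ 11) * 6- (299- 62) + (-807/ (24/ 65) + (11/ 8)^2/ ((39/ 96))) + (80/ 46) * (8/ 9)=-10856675443/ 4499352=-2412.94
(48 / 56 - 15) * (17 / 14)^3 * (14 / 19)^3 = -486387 / 48013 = -10.13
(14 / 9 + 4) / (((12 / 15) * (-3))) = -125 / 54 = -2.31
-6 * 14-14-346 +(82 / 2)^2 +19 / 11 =13626 / 11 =1238.73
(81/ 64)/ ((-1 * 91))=-81/ 5824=-0.01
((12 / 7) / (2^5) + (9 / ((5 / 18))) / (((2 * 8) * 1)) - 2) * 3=33 / 140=0.24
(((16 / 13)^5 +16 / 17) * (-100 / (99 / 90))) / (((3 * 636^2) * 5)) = -11003000 / 195033900919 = -0.00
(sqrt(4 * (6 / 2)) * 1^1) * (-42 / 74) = -42 * sqrt(3) / 37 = -1.97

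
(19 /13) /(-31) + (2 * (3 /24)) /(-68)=-5571 /109616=-0.05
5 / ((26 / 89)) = 445 / 26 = 17.12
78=78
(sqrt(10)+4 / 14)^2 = 4*sqrt(10) / 7+494 / 49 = 11.89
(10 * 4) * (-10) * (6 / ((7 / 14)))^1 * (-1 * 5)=24000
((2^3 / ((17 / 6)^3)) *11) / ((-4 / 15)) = -71280 / 4913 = -14.51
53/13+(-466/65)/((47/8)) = 8727/3055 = 2.86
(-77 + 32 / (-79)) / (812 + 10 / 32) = -97840 / 1026763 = -0.10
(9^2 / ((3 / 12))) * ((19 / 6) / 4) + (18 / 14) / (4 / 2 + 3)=17973 / 70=256.76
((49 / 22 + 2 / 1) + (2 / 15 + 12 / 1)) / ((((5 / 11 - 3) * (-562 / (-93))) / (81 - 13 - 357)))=48369641 / 157360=307.38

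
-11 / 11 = -1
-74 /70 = -37 /35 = -1.06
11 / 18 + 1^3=29 / 18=1.61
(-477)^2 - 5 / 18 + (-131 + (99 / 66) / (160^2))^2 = 5772954466611281 / 23592960000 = 244689.71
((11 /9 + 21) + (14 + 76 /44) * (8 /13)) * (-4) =-164224 /1287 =-127.60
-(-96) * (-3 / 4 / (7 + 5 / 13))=-39 / 4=-9.75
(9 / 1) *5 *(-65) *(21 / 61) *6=-368550 / 61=-6041.80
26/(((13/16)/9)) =288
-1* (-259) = 259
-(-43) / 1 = 43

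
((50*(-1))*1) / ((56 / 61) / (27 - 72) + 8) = -68625 / 10952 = -6.27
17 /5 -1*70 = -333 /5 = -66.60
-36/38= -0.95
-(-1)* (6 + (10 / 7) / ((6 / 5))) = 151 / 21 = 7.19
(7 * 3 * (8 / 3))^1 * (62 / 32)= 108.50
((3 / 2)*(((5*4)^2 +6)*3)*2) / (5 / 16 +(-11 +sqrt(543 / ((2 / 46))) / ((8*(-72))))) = -4318852608 / 12627949 +701568*sqrt(12489) / 12627949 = -335.80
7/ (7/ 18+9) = 126/ 169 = 0.75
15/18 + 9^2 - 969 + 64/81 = -143593/162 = -886.38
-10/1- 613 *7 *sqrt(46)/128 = -4291 *sqrt(46)/128- 10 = -237.37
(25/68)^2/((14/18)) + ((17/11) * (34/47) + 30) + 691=12087015405/16734256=722.29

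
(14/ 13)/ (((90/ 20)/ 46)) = 1288/ 117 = 11.01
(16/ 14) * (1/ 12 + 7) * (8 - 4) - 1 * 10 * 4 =-160/ 21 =-7.62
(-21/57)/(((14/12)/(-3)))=18/19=0.95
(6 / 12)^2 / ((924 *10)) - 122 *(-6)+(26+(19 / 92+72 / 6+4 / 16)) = 654949703 / 850080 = 770.46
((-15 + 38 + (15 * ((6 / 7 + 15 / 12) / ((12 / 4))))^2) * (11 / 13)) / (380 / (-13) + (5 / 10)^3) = -385209 / 98882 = -3.90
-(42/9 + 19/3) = -11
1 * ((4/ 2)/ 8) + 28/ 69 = 0.66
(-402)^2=161604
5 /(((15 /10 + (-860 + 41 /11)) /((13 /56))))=-143 /105308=-0.00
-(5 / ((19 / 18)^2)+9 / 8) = -16209 / 2888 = -5.61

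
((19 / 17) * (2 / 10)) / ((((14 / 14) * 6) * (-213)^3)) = -0.00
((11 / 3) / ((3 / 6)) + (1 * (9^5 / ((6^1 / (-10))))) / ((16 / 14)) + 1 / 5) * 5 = -10332671 / 24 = -430527.96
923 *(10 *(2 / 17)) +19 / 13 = 240303 / 221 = 1087.34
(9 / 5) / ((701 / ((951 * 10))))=17118 / 701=24.42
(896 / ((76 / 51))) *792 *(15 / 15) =9047808 / 19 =476200.42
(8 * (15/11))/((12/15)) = 150/11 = 13.64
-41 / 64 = -0.64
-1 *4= -4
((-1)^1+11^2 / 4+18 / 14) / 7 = 855 / 196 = 4.36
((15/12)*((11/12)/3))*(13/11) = 65/144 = 0.45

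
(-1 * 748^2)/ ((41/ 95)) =-53152880/ 41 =-1296411.71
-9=-9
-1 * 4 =-4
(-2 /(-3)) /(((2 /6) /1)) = 2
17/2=8.50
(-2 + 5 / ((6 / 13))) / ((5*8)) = 53 / 240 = 0.22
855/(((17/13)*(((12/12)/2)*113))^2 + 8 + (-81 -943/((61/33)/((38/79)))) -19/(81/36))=25067570580/150467125511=0.17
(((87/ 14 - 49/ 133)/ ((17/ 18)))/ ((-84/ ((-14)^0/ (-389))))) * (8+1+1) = 23325/ 12313406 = 0.00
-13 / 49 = -0.27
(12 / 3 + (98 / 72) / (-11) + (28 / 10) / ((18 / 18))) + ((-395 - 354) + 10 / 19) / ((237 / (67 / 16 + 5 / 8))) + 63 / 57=-88171649 / 11887920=-7.42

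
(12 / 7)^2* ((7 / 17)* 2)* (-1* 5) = -12.10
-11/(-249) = 11/249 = 0.04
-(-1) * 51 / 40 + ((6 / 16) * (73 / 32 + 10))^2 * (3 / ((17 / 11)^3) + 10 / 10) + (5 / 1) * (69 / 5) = 87516837393 / 804945920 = 108.72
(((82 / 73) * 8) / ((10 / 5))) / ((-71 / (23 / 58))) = -3772 / 150307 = -0.03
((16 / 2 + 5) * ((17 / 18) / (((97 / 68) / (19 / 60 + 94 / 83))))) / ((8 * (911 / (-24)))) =-27114269 / 660101490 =-0.04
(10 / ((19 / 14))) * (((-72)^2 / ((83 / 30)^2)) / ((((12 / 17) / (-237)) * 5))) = -43861305600 / 130891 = -335097.95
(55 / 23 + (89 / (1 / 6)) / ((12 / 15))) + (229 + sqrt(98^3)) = 41349 / 46 + 686 * sqrt(2) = 1869.04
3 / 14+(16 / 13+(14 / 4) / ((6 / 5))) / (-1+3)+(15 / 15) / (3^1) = 5725 / 2184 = 2.62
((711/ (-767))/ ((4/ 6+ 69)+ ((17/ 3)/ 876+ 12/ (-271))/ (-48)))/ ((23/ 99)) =-2406249654336/ 42013516305241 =-0.06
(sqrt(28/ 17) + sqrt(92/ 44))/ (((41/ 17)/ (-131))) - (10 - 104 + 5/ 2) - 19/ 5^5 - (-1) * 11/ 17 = -2227 * sqrt(253)/ 451 - 262 * sqrt(119)/ 41 + 9789979/ 106250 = -56.11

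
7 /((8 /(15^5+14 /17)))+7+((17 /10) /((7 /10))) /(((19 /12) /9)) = 12019017471 /18088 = 664474.65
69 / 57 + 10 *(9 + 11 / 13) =24619 / 247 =99.67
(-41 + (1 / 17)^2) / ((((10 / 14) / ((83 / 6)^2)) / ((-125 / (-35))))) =-102026090 / 2601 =-39225.72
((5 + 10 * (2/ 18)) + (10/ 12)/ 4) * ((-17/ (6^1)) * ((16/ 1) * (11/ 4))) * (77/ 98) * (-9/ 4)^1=133705/ 96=1392.76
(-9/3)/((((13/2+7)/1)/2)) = -4/9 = -0.44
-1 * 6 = -6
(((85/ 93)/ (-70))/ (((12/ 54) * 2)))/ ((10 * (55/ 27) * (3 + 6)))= -153/ 954800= -0.00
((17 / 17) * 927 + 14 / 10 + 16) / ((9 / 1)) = 1574 / 15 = 104.93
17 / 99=0.17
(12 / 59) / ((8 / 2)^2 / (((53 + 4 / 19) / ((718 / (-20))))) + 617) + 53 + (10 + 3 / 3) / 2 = 21153446721 / 361595306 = 58.50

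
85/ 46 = 1.85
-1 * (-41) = 41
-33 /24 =-11 /8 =-1.38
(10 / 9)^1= 10 / 9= 1.11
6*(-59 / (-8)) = 177 / 4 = 44.25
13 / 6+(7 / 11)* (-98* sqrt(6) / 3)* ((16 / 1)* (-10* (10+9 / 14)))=13 / 6+1168160* sqrt(6) / 33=86711.13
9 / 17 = 0.53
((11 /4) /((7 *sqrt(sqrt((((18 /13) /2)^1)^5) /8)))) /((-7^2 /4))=-286 *13^(1 /4) *sqrt(6) /9261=-0.14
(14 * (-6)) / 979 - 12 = -11832 / 979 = -12.09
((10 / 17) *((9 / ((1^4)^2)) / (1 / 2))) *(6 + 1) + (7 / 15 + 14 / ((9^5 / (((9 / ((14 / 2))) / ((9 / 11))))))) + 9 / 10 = 757740191 / 10038330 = 75.48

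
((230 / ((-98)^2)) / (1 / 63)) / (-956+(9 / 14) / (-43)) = -0.00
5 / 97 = 0.05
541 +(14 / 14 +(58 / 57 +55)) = 34087 / 57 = 598.02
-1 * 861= -861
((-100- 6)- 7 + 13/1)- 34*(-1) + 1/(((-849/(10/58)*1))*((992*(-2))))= -3223972219/48848064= -66.00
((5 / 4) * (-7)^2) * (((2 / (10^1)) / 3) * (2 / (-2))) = -4.08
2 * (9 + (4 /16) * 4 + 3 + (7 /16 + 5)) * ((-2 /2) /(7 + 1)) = -4.61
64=64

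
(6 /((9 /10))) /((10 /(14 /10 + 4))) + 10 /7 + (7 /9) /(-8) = 12427 /2520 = 4.93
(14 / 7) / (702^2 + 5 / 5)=2 / 492805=0.00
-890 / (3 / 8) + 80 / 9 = -21280 / 9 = -2364.44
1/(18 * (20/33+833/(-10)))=-55/81867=-0.00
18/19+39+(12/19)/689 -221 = -2370148/13091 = -181.05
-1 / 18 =-0.06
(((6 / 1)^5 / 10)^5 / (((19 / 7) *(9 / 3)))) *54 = 111944259117848199168 / 59375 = 1885376995669022.30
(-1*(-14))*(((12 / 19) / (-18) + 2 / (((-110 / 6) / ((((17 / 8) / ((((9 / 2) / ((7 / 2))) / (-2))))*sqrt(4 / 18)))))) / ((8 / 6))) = -7 / 19 + 833*sqrt(2) / 660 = 1.42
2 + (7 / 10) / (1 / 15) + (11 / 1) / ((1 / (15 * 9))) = 1497.50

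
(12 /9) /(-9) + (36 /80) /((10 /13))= 2359 /5400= 0.44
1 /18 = 0.06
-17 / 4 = -4.25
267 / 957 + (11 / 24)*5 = 19681 / 7656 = 2.57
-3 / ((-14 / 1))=3 / 14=0.21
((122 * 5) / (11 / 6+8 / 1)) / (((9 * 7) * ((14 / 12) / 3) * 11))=7320 / 31801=0.23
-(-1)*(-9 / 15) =-3 / 5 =-0.60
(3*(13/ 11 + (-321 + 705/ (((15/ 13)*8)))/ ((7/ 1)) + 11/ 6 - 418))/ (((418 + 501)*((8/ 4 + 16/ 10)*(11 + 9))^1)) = -831473/ 40759488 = -0.02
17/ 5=3.40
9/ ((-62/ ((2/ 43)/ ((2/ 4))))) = -18/ 1333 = -0.01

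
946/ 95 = 9.96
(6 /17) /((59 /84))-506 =-507014 /1003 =-505.50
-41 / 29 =-1.41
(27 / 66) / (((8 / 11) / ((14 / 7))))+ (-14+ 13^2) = 1249 / 8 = 156.12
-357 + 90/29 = -10263/29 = -353.90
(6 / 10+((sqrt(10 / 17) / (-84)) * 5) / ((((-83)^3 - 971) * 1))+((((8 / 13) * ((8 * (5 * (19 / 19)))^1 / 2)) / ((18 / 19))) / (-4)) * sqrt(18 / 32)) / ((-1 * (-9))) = -358 / 1755+5 * sqrt(170) / 7361085816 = -0.20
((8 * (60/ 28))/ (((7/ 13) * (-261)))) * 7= -520/ 609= -0.85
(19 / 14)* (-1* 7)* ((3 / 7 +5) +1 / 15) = -10963 / 210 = -52.20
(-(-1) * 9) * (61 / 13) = 549 / 13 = 42.23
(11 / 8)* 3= 33 / 8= 4.12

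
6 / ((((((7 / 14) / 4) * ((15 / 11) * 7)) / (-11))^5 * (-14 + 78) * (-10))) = 13279961395712 / 21271359375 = 624.31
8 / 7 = 1.14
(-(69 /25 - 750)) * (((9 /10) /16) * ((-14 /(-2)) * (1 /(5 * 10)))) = 1176903 /200000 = 5.88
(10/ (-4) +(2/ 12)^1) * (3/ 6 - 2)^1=3.50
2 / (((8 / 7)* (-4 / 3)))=-21 / 16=-1.31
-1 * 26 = -26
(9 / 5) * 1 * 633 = 5697 / 5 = 1139.40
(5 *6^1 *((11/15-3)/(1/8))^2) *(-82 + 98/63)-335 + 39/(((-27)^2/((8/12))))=-2893699409/3645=-793881.87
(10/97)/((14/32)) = 160/679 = 0.24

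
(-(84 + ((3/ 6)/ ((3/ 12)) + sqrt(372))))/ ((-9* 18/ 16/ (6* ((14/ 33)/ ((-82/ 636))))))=-2041984/ 12177 - 47488* sqrt(93)/ 12177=-205.30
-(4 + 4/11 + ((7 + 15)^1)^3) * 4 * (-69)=32340576/11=2940052.36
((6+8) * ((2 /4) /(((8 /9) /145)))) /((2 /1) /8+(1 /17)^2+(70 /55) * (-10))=-29040165 /317234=-91.54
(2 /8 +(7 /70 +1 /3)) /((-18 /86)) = -1763 /540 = -3.26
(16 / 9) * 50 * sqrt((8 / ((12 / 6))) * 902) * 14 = 22400 * sqrt(902) / 9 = 74749.58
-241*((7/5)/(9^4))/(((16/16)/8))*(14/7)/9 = -26992/295245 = -0.09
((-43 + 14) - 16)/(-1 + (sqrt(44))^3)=-3960 * sqrt(11)/85183 - 45/85183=-0.15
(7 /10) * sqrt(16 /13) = 14 * sqrt(13) /65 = 0.78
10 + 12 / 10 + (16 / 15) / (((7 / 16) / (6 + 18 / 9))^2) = 270376 / 735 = 367.86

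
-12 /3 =-4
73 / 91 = 0.80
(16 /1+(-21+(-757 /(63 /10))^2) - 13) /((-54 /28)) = -7477.10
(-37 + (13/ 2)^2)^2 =441/ 16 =27.56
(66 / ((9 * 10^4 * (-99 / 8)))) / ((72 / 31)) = -31 / 1215000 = -0.00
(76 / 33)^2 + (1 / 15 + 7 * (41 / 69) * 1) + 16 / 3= 1861414 / 125235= 14.86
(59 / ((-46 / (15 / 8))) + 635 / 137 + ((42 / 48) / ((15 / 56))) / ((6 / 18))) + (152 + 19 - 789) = -152752881 / 252080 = -605.97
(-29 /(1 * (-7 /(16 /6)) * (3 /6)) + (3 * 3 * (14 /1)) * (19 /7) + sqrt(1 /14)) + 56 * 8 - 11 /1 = sqrt(14) /14 + 16823 /21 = 801.36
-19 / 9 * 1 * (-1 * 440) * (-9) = -8360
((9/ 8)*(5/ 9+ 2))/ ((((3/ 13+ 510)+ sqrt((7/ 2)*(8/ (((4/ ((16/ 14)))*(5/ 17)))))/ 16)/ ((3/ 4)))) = 29749005/ 7039467367 - 11661*sqrt(170)/ 56315738936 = 0.00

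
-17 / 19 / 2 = -17 / 38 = -0.45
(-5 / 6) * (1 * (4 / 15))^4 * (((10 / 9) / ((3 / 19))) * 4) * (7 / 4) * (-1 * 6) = 1.25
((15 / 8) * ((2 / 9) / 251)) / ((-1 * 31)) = -5 / 93372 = -0.00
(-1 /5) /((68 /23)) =-23 /340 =-0.07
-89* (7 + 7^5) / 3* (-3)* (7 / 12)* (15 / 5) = 5237561 / 2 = 2618780.50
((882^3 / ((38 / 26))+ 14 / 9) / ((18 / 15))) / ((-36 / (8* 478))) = -191862243957580 / 4617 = -41555608394.54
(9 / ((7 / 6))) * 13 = 702 / 7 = 100.29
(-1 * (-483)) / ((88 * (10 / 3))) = 1.65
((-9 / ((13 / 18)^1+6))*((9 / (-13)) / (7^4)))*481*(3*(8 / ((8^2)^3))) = 80919 / 4759896064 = 0.00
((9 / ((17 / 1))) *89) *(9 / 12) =35.34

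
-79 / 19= -4.16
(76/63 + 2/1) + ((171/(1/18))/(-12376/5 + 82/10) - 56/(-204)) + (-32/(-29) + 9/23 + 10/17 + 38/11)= 7.77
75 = 75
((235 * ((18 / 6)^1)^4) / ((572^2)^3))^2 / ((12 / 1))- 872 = -4278867337507150461368270023916590733 / 4906957955856823923587465623896064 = -872.00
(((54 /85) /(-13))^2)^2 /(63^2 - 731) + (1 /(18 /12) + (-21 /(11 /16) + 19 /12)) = -3005144172665467143 /106205898478322500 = -28.30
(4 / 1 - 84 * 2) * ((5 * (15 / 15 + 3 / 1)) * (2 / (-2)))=3280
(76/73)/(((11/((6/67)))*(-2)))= -228/53801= -0.00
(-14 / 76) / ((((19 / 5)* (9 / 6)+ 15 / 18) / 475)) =-375 / 28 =-13.39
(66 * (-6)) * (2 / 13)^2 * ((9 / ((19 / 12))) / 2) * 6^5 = -665127936 / 3211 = -207140.43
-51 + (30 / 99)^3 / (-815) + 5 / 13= -3854389598 / 76150503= -50.62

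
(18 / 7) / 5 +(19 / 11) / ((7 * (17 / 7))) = 0.62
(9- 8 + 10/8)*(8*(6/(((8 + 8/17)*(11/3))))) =3.48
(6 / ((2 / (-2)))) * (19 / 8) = -57 / 4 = -14.25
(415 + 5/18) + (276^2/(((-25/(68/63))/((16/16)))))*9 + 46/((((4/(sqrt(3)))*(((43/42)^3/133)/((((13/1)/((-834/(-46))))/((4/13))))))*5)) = -91931299/3150 + 36705457971*sqrt(3)/55257365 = -28034.00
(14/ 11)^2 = 196/ 121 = 1.62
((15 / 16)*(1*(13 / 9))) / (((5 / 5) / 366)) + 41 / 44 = 43697 / 88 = 496.56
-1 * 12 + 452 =440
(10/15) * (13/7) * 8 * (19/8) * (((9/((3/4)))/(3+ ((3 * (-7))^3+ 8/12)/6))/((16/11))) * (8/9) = -21736/194089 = -0.11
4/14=2/7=0.29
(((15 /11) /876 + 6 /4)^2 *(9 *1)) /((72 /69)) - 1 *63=-3594708075 /82535552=-43.55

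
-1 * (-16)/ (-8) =-2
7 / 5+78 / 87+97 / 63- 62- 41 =-905861 / 9135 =-99.16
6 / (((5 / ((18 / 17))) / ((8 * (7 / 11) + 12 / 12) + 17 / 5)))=56376 / 4675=12.06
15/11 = 1.36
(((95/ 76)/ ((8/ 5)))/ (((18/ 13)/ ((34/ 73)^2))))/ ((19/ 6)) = 93925/ 2430024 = 0.04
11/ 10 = 1.10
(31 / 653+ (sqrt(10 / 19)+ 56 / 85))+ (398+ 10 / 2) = sqrt(190) / 19+ 22407718 / 55505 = 404.43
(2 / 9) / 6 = 1 / 27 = 0.04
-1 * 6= -6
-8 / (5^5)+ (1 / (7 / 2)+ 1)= 28069 / 21875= 1.28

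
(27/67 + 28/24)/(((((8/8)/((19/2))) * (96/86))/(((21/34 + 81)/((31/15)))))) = 2384312375/4519552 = 527.56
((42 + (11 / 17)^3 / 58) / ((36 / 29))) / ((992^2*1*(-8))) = -11969399 / 2784790904832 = -0.00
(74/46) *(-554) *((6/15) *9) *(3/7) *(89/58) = -49256694/23345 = -2109.95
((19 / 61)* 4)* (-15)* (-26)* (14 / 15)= 27664 / 61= 453.51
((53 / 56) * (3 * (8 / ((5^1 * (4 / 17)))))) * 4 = 2703 / 35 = 77.23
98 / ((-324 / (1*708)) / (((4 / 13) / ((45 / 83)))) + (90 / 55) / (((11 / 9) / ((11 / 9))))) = 21115864 / 178839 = 118.07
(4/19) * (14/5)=56/95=0.59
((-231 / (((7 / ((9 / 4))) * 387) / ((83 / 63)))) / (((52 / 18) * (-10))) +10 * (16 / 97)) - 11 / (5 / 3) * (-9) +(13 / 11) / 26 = 61.10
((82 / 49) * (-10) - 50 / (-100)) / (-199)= 0.08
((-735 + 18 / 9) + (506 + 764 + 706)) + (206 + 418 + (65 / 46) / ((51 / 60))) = 730647 / 391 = 1868.66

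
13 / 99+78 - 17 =6052 / 99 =61.13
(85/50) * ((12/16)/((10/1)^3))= 51/40000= 0.00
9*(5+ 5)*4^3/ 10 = 576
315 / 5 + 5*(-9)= 18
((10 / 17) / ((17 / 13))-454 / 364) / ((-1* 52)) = 41943 / 2735096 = 0.02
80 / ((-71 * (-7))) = 0.16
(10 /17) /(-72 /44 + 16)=55 /1343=0.04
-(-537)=537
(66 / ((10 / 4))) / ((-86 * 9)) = -22 / 645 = -0.03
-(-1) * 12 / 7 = 12 / 7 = 1.71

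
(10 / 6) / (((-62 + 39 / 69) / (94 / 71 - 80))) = 214130 / 100323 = 2.13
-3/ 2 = -1.50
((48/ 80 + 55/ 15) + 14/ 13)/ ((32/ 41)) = 21361/ 3120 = 6.85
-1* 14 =-14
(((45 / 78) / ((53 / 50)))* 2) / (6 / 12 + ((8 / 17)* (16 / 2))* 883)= 25500 / 77885249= 0.00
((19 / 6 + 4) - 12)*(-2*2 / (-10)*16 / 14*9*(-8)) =5568 / 35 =159.09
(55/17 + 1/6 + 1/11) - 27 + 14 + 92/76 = -8.30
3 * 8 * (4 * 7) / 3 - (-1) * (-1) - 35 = 188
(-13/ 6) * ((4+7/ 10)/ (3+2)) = -611/ 300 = -2.04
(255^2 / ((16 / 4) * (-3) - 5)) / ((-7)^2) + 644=27731 / 49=565.94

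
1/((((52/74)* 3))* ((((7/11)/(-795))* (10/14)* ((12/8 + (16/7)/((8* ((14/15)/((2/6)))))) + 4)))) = -1056979/7137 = -148.10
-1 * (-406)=406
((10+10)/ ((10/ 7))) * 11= 154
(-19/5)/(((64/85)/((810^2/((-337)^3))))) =52980075/612364048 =0.09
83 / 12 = 6.92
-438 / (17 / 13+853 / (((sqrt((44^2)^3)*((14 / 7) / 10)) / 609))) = -485037696 / 35214133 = -13.77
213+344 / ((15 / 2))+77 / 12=15917 / 60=265.28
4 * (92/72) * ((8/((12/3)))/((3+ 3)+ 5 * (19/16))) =1472/1719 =0.86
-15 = -15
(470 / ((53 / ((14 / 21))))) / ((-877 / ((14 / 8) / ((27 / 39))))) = -21385 / 1254987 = -0.02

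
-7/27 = -0.26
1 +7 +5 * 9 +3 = 56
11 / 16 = 0.69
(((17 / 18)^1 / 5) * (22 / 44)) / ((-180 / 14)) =-119 / 16200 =-0.01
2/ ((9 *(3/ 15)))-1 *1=1/ 9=0.11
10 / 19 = 0.53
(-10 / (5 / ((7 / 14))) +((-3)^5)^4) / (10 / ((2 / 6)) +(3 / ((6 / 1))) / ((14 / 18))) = 4437725600 / 39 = 113787835.90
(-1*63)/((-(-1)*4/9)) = -567/4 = -141.75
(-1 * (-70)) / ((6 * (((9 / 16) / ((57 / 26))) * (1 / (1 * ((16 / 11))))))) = 85120 / 1287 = 66.14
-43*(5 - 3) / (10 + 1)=-86 / 11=-7.82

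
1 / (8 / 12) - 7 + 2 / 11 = -117 / 22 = -5.32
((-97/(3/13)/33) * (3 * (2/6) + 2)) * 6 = -229.27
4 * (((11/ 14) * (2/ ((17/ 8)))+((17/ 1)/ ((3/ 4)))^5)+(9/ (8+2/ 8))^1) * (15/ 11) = 38063992454800/ 1166319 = 32636004.78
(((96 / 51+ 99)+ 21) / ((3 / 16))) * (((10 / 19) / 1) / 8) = 42.77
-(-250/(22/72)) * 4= 3272.73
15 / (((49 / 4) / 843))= 50580 / 49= 1032.24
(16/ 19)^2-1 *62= -22126/ 361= -61.29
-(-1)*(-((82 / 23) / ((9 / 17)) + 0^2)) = -6.73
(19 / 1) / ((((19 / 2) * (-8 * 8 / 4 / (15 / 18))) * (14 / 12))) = -5 / 56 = -0.09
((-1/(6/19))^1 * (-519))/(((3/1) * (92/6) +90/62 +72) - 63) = 101897/3500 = 29.11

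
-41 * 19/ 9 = -779/ 9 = -86.56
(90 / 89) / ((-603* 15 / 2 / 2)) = -8 / 17889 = -0.00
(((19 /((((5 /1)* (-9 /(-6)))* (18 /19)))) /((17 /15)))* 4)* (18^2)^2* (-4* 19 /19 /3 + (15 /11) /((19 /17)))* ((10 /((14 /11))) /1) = -104898240 /119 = -881497.82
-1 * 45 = -45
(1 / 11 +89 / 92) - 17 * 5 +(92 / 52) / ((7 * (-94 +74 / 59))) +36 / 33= -10438039681 / 125981856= -82.85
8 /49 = 0.16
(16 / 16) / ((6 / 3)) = 1 / 2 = 0.50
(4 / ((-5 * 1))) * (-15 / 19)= 12 / 19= 0.63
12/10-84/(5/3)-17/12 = -3037/60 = -50.62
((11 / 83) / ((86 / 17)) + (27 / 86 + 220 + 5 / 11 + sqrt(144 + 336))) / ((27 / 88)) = 352 *sqrt(30) / 27 + 7705048 / 10707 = 791.03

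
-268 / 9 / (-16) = 67 / 36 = 1.86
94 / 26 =47 / 13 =3.62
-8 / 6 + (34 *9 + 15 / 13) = 305.82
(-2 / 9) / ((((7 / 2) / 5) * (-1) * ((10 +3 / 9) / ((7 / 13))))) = 20 / 1209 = 0.02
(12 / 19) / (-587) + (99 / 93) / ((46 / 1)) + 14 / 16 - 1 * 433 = -27488967925 / 63616712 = -432.10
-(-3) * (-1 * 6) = -18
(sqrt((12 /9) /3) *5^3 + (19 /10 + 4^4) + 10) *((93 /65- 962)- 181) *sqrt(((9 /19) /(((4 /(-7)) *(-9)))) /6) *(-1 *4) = 130311079 *sqrt(798) /18525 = 198712.22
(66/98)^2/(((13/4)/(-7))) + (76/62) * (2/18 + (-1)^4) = 0.39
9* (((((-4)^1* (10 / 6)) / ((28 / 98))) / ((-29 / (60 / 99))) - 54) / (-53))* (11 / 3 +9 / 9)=2150876 / 50721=42.41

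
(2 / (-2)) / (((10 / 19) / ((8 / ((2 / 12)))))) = -456 / 5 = -91.20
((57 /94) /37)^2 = 3249 /12096484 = 0.00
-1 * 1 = -1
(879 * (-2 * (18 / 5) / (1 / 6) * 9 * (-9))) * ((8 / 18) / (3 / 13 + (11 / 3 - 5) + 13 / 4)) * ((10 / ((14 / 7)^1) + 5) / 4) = 533138112 / 335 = 1591457.05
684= 684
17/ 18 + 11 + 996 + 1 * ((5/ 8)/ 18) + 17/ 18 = 145285/ 144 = 1008.92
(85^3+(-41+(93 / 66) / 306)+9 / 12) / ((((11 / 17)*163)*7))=1033504642 / 1242549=831.76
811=811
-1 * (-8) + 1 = 9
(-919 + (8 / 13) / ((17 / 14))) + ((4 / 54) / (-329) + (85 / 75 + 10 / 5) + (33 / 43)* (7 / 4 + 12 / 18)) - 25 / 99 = -913.76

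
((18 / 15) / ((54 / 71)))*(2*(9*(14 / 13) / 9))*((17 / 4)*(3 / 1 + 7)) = 16898 / 117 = 144.43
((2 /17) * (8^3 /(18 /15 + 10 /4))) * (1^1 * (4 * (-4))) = -163840 /629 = -260.48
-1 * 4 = -4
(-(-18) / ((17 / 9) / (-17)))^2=26244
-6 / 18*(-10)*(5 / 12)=25 / 18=1.39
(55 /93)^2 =3025 /8649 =0.35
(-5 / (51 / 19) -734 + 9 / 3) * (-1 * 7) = 261632 / 51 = 5130.04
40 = 40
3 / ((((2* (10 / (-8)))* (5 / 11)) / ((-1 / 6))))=11 / 25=0.44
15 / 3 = 5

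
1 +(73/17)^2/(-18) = -127/5202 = -0.02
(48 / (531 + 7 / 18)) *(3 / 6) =432 / 9565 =0.05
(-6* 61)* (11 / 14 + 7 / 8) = -17019 / 28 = -607.82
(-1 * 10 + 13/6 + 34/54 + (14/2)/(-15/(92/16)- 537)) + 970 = 10242089/10638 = 962.78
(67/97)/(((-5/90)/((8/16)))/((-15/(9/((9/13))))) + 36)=0.02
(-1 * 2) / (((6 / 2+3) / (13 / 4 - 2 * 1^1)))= -5 / 12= -0.42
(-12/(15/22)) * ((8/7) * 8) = -5632/35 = -160.91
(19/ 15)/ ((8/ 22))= 209/ 60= 3.48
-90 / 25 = -18 / 5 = -3.60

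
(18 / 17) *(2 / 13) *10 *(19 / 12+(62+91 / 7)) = 124.75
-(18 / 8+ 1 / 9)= -85 / 36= -2.36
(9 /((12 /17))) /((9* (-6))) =-17 /72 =-0.24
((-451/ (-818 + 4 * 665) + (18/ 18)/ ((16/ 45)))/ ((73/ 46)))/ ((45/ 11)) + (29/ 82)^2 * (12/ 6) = 26269542781/ 40686722280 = 0.65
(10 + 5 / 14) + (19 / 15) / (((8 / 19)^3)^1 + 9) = 10.50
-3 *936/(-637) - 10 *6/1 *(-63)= 185436/49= 3784.41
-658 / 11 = -59.82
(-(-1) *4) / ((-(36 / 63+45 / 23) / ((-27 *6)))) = 104328 / 407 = 256.33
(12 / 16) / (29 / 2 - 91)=-1 / 102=-0.01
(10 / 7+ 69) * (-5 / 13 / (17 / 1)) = -145 / 91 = -1.59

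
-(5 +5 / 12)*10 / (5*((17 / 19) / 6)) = -1235 / 17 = -72.65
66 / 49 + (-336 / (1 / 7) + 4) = -114986 / 49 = -2346.65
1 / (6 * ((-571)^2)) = 1 / 1956246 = 0.00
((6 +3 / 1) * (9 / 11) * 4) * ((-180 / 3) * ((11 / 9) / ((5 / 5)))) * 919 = -1985040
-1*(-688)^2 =-473344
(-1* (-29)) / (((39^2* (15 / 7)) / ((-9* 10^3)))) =-40600 / 507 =-80.08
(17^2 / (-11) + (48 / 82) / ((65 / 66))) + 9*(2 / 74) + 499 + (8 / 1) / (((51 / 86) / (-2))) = 24703895393 / 55317405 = 446.58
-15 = -15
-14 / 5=-2.80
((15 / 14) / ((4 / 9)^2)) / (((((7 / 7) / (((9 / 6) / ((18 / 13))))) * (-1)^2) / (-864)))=-5076.96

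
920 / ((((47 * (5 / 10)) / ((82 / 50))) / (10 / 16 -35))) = -103730 / 47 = -2207.02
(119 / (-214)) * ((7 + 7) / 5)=-833 / 535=-1.56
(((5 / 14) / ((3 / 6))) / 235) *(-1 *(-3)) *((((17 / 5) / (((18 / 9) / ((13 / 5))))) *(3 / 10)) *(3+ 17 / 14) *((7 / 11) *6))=352053 / 1809500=0.19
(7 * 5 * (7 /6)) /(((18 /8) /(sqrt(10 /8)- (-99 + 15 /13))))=245 * sqrt(5) /27 + 207760 /117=1796.02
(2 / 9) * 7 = 1.56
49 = 49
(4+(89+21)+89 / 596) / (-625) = -68033 / 372500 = -0.18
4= 4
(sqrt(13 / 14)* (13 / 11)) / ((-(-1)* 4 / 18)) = 5.12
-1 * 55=-55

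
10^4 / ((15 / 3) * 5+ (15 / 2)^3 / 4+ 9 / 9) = 320000 / 4207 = 76.06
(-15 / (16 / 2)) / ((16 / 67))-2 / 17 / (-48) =-7.85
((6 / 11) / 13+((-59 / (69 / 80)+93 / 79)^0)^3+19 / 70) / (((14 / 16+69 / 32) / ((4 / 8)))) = 105176 / 485485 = 0.22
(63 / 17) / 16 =63 / 272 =0.23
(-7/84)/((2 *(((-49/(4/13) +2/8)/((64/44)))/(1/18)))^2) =-4/743337243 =-0.00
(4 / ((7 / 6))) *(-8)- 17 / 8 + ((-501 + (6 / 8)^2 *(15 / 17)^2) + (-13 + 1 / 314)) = -2759975835 / 5081776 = -543.11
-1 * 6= -6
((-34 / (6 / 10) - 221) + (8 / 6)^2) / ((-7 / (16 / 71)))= 39728 / 4473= 8.88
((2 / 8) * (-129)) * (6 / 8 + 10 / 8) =-129 / 2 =-64.50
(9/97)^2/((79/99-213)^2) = 793881/4152531026176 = 0.00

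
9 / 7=1.29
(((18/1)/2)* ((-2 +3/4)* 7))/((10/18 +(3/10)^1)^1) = -2025/22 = -92.05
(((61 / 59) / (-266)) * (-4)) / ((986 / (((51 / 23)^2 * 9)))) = 83997 / 120380827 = 0.00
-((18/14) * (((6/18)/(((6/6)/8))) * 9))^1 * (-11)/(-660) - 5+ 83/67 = -10026/2345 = -4.28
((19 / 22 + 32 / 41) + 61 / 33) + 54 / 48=49981 / 10824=4.62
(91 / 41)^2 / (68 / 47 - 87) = -389207 / 6759301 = -0.06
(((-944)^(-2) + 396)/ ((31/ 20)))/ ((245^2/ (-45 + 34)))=-0.05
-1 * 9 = -9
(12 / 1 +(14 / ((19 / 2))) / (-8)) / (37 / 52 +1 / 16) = 15.27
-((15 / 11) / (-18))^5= 3125 / 1252332576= 0.00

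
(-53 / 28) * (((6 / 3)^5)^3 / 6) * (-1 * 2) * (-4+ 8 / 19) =-73994.91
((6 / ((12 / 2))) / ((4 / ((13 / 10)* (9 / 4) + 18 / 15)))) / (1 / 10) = 165 / 16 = 10.31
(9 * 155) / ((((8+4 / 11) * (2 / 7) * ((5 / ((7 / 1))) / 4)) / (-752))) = -56543256 / 23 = -2458402.43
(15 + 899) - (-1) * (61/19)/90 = 1563001/1710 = 914.04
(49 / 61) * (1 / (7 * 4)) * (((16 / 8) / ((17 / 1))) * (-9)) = -63 / 2074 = -0.03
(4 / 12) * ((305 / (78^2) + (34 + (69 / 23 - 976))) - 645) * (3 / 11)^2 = -9636751 / 245388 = -39.27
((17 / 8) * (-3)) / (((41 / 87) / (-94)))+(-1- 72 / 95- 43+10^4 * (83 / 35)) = 2720077139 / 109060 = 24941.11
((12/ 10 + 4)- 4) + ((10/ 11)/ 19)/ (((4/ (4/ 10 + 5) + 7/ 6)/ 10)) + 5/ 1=694337/ 107635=6.45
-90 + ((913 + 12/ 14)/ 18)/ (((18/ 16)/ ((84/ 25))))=41602/ 675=61.63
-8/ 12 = -0.67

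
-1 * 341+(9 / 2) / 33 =-7499 / 22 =-340.86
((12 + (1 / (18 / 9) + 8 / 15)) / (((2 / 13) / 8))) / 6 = 5083 / 45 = 112.96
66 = 66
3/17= 0.18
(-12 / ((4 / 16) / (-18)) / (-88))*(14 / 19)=-1512 / 209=-7.23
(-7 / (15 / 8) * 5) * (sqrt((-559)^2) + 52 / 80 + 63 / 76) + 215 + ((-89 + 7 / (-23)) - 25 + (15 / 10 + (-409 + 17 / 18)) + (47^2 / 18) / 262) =-36984991721 / 3434820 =-10767.67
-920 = -920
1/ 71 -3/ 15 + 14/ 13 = 4112/ 4615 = 0.89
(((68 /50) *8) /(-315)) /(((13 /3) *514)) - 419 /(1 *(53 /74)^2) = -816.82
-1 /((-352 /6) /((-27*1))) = -81 /176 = -0.46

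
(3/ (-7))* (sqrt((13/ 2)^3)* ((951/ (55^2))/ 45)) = -4121* sqrt(26)/ 423500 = -0.05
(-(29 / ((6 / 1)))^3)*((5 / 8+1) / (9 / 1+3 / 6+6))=-317057 / 26784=-11.84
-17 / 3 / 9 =-17 / 27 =-0.63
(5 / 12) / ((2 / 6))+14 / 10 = 53 / 20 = 2.65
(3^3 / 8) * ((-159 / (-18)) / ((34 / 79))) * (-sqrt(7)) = -37683 * sqrt(7) / 544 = -183.27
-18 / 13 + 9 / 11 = -81 / 143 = -0.57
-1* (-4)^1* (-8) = -32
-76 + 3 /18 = -455 /6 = -75.83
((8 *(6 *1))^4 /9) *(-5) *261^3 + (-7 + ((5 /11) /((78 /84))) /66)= -52434117918726.99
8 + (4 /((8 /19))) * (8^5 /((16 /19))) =369672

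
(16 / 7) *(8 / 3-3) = -16 / 21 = -0.76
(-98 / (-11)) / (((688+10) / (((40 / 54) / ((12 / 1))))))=245 / 310959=0.00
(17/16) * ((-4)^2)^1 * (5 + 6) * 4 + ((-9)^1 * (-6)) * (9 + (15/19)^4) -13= 161855691/130321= 1241.98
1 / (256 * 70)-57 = -1021439 / 17920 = -57.00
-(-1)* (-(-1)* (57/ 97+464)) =45065/ 97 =464.59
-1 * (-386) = 386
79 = 79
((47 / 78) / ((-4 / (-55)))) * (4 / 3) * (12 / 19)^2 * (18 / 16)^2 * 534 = 55905795 / 18772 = 2978.15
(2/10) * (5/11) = 1/11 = 0.09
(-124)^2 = 15376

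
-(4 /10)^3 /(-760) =0.00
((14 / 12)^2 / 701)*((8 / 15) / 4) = 49 / 189270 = 0.00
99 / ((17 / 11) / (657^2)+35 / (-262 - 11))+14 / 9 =-54886907221 / 71220096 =-770.67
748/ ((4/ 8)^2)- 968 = 2024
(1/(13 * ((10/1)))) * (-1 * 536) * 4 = -1072/65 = -16.49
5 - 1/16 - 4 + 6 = 111/16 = 6.94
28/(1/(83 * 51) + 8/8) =59262/2117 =27.99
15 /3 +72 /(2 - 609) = 4.88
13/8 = 1.62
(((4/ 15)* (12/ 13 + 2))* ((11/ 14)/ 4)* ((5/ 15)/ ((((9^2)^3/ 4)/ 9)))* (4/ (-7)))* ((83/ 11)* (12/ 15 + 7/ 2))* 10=-1084976/ 1692639585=-0.00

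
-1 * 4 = -4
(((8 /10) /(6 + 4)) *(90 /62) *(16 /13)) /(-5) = -288 /10075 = -0.03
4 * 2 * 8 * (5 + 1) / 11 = 34.91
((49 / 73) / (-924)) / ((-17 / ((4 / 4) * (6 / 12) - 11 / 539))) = 0.00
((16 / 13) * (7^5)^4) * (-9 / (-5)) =11490086346856128144 / 65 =176770559182401971.45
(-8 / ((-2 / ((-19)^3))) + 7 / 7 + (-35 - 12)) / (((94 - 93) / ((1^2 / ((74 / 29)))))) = -398489 / 37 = -10769.97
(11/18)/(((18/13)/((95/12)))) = 13585/3888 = 3.49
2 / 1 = 2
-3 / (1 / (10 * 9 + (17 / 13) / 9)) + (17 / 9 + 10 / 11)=-344450 / 1287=-267.64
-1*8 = -8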